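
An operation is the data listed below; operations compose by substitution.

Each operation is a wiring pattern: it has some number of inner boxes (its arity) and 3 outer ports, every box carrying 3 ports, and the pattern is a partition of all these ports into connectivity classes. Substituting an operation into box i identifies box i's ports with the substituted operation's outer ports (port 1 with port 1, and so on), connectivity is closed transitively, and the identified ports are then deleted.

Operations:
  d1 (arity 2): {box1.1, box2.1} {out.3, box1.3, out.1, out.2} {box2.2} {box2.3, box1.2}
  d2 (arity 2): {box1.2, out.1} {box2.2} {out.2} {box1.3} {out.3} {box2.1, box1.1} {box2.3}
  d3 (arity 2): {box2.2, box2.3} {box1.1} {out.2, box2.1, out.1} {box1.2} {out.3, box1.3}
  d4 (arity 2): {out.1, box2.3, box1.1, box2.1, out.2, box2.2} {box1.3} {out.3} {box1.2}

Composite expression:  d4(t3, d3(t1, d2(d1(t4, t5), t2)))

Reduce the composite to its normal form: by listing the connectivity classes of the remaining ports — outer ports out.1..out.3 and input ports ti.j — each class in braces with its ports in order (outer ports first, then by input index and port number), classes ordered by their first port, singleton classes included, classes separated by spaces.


{out.1, out.2, t1.3, t2.1, t3.1, t4.3} {out.3} {t1.1} {t1.2} {t2.2} {t2.3} {t3.2} {t3.3} {t4.1, t5.1} {t4.2, t5.3} {t5.2}

Two ports join when wires chain via d4-identified ports.
the subtree at d1 composes to {out.1, out.2, out.3, t4.3} {t4.1, t5.1} {t4.2, t5.3} {t5.2} on (t4, t5); out.j = own outer ports
the subtree at d2 composes to {out.1, t2.1, t4.3} {out.2} {out.3} {t2.2} {t2.3} {t4.1, t5.1} {t4.2, t5.3} {t5.2} on (t4, t5, t2); out.j = own outer ports
the subtree at d3 composes to {out.1, out.2, t2.1, t4.3} {out.3, t1.3} {t1.1} {t1.2} {t2.2} {t2.3} {t4.1, t5.1} {t4.2, t5.3} {t5.2} on (t1, t4, t5, t2); out.j = own outer ports
the subtree at d4 composes to {out.1, out.2, t1.3, t2.1, t3.1, t4.3} {out.3} {t1.1} {t1.2} {t2.2} {t2.3} {t3.2} {t3.3} {t4.1, t5.1} {t4.2, t5.3} {t5.2} on (t3, t1, t4, t5, t2); out.j = own outer ports


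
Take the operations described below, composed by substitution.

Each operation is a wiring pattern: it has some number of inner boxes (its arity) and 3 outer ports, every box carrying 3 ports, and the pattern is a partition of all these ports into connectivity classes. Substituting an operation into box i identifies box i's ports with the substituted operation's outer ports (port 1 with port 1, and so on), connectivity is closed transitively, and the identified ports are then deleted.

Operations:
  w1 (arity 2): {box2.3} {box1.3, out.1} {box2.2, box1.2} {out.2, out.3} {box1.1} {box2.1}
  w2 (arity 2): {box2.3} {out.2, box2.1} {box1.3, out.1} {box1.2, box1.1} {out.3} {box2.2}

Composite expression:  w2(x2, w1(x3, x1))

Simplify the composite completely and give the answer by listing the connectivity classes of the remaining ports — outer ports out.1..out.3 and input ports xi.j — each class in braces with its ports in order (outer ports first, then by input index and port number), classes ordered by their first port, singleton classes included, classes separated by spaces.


{out.1, x2.3} {out.2, x3.3} {out.3} {x1.1} {x1.2, x3.2} {x1.3} {x2.1, x2.2} {x3.1}

Reachability decides: close wires over w2-identified ports.
w1 over (x3, x1) gives {out.1, x3.3} {out.2, out.3} {x1.1} {x1.2, x3.2} {x1.3} {x3.1}, out.j being that stage's outer ports
w2 over (x2, x3, x1) gives {out.1, x2.3} {out.2, x3.3} {out.3} {x1.1} {x1.2, x3.2} {x1.3} {x2.1, x2.2} {x3.1}, out.j being that stage's outer ports


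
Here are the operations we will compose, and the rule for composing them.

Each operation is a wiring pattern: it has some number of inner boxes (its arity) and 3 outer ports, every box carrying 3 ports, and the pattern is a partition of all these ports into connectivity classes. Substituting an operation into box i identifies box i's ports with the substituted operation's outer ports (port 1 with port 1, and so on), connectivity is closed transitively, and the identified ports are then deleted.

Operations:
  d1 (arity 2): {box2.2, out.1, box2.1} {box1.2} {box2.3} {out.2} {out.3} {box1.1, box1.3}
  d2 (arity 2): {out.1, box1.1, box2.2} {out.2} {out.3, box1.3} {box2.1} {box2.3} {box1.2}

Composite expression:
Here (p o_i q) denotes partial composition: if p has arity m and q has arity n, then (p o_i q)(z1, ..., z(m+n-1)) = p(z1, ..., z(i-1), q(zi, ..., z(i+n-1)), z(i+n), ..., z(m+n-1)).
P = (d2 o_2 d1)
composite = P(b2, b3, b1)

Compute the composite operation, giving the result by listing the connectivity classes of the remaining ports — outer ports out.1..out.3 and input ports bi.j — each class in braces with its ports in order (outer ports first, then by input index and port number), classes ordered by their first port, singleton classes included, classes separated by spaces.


{out.1, b2.1} {out.2} {out.3, b2.3} {b1.1, b1.2} {b1.3} {b2.2} {b3.1, b3.3} {b3.2}

Substituting into d2 glues patterns; closure does the rest.
after d1, the pattern on (b3, b1) reads {out.1, b1.1, b1.2} {out.2} {out.3} {b1.3} {b3.1, b3.3} {b3.2} (out.j = its outer ports)
after d2, the pattern on (b2, b3, b1) reads {out.1, b2.1} {out.2} {out.3, b2.3} {b1.1, b1.2} {b1.3} {b2.2} {b3.1, b3.3} {b3.2} (out.j = its outer ports)


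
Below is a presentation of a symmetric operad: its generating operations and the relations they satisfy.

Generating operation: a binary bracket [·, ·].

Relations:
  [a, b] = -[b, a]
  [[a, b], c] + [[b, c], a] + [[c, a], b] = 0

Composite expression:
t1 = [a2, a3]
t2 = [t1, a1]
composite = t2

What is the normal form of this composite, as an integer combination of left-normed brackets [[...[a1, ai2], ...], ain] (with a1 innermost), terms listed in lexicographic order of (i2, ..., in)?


Skip Jacobi rewriting: expand, keep a1-initial words, read off terms.
Composite bracket: [[a2, a3], a1]
The bracket unfolds into 4 signed words via [a, b] = ab - ba (2^2 = 4).
Keep just the words that open with a1:
  a1a2a3 appears with sign -1, giving the term -[[a1, a2], a3]
  a1a3a2 appears with sign +1, giving the term +[[a1, a3], a2]

-[[a1, a2], a3] + [[a1, a3], a2]


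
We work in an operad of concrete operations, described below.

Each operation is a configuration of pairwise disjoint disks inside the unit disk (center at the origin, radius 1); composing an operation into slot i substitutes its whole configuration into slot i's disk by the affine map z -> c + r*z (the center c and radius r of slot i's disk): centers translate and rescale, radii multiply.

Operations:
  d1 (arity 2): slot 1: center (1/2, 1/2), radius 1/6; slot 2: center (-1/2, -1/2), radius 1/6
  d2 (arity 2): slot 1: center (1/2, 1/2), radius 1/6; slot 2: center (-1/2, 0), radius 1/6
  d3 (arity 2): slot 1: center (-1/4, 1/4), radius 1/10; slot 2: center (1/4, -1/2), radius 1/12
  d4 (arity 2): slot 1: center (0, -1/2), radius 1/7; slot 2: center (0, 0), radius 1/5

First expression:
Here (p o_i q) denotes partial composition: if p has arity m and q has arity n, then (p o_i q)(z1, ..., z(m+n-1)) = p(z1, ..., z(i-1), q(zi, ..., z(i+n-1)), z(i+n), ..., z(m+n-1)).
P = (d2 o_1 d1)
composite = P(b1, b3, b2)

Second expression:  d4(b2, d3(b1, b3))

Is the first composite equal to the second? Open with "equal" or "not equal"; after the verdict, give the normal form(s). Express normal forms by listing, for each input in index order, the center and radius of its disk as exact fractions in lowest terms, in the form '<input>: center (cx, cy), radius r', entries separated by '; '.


The first composite normalizes to b1: center (7/12, 7/12), radius 1/36; b2: center (-1/2, 0), radius 1/6; b3: center (5/12, 5/12), radius 1/36
The second composite normalizes to b1: center (-1/20, 1/20), radius 1/50; b2: center (0, -1/2), radius 1/7; b3: center (1/20, -1/10), radius 1/60
The normal forms differ: not equal.

not equal; first: b1: center (7/12, 7/12), radius 1/36; b2: center (-1/2, 0), radius 1/6; b3: center (5/12, 5/12), radius 1/36; second: b1: center (-1/20, 1/20), radius 1/50; b2: center (0, -1/2), radius 1/7; b3: center (1/20, -1/10), radius 1/60


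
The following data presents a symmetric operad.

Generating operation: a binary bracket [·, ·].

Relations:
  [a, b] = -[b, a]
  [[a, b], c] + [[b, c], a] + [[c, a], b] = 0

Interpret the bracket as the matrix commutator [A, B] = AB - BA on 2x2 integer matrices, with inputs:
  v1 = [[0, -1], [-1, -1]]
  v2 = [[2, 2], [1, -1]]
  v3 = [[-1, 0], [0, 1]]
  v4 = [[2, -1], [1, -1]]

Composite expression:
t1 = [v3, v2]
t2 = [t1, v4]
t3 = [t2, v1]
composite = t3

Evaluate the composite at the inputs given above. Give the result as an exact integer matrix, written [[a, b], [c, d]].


[[-6, -8], [2, 6]]

[v3, v2] = [[0, -4], [2, 0]]
[[v3, v2], v4] = [[-2, 12], [6, 2]]
[[[v3, v2], v4], v1] = [[-6, -8], [2, 6]]


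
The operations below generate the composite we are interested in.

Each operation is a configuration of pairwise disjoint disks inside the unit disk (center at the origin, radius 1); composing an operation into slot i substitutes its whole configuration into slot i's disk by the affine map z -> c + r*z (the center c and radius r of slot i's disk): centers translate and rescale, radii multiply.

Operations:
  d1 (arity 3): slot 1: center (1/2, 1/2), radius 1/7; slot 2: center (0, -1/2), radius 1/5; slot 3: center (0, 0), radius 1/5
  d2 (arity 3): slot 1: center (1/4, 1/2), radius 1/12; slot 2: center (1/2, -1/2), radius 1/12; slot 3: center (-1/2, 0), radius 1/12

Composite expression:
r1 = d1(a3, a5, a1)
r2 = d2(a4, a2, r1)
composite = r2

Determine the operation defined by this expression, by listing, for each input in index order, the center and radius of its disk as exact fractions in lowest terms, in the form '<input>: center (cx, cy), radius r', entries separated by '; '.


a1: center (-1/2, 0), radius 1/60; a2: center (1/2, -1/2), radius 1/12; a3: center (-11/24, 1/24), radius 1/84; a4: center (1/4, 1/2), radius 1/12; a5: center (-1/2, -1/24), radius 1/60


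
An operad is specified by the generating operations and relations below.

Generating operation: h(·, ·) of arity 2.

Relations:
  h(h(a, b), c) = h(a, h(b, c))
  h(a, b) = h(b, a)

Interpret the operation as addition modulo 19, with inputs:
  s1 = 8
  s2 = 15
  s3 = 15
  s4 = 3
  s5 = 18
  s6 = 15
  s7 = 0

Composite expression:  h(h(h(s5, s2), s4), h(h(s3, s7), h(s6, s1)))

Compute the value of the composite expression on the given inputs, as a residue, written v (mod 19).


17 (mod 19)

h(s5, s2) = 14
h(h(s5, s2), s4) = 17
h(s3, s7) = 15
h(s6, s1) = 4
h(h(s3, s7), h(s6, s1)) = 0
h(h(h(s5, s2), s4), h(h(s3, s7), h(s6, s1))) = 17


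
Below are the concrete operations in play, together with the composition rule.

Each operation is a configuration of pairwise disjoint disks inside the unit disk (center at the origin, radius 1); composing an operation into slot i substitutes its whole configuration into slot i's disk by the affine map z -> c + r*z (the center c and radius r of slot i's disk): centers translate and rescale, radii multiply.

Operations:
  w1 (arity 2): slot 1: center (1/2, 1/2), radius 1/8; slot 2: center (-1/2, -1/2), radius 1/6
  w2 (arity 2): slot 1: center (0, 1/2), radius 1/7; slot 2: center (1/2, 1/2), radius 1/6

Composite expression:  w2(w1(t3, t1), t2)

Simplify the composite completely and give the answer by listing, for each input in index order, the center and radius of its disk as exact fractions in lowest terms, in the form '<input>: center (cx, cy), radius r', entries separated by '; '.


t1: center (-1/14, 3/7), radius 1/42; t2: center (1/2, 1/2), radius 1/6; t3: center (1/14, 4/7), radius 1/56

Affine substitution under w2: radii multiply and t-centers shift.
t3 passes through 2 substitutions, ending at center (1/14, 4/7), radius 1/56
t1 passes through 2 substitutions, ending at center (-1/14, 3/7), radius 1/42
t2 passes through 1 substitution, ending at center (1/2, 1/2), radius 1/6


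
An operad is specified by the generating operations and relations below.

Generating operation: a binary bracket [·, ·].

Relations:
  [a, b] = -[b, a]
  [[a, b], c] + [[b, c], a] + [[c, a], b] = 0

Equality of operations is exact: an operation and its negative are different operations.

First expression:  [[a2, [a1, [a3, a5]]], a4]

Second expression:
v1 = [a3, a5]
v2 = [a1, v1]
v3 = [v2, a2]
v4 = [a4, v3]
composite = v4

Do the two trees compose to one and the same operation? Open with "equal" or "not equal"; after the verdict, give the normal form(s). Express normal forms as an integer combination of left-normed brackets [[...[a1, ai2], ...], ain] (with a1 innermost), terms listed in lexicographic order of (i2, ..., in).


Normal form of the first expression: -[[[[a1, a3], a5], a2], a4] + [[[[a1, a5], a3], a2], a4]
Normal form of the second expression: -[[[[a1, a3], a5], a2], a4] + [[[[a1, a5], a3], a2], a4]
Identical normal forms: equal.

equal; both compose to -[[[[a1, a3], a5], a2], a4] + [[[[a1, a5], a3], a2], a4]


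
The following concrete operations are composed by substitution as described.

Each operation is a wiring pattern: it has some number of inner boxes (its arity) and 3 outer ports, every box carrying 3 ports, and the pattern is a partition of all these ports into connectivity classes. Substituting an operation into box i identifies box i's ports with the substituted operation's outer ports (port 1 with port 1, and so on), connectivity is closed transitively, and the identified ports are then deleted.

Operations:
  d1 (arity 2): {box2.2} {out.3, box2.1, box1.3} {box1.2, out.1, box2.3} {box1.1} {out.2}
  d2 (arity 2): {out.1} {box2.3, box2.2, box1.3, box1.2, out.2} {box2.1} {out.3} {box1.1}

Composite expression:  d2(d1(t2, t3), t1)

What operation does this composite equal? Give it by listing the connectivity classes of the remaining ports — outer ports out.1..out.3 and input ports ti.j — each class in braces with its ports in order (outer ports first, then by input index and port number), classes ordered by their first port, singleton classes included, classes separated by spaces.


Two ports join when wires chain via d2-identified ports.
d1 over (t2, t3) gives {out.1, t2.2, t3.3} {out.2} {out.3, t2.3, t3.1} {t2.1} {t3.2}, out.j being that stage's outer ports
d2 over (t2, t3, t1) gives {out.1} {out.2, t1.2, t1.3, t2.3, t3.1} {out.3} {t1.1} {t2.1} {t2.2, t3.3} {t3.2}, out.j being that stage's outer ports

{out.1} {out.2, t1.2, t1.3, t2.3, t3.1} {out.3} {t1.1} {t2.1} {t2.2, t3.3} {t3.2}


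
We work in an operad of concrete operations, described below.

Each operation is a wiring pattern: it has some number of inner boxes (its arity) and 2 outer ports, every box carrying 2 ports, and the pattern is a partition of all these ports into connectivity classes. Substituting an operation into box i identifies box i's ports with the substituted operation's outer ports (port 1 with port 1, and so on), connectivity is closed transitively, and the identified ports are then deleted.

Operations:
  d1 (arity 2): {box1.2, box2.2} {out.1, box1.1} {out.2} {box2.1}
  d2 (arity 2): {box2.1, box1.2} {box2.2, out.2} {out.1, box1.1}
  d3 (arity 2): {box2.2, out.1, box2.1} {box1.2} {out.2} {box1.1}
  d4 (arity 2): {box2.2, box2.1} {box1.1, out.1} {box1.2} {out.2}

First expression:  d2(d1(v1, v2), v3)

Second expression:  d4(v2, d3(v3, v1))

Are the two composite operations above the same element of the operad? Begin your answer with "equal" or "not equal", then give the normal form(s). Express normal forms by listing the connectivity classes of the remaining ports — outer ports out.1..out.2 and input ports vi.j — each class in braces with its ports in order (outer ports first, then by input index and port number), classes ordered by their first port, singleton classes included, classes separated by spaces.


not equal; the first gives {out.1, v1.1} {out.2, v3.2} {v1.2, v2.2} {v2.1} {v3.1} and the second {out.1, v2.1} {out.2} {v1.1, v1.2} {v2.2} {v3.1} {v3.2}

Reducing the first expression gives {out.1, v1.1} {out.2, v3.2} {v1.2, v2.2} {v2.1} {v3.1}
Reducing the second expression gives {out.1, v2.1} {out.2} {v1.1, v1.2} {v2.2} {v3.1} {v3.2}
The forms do not match — not equal.


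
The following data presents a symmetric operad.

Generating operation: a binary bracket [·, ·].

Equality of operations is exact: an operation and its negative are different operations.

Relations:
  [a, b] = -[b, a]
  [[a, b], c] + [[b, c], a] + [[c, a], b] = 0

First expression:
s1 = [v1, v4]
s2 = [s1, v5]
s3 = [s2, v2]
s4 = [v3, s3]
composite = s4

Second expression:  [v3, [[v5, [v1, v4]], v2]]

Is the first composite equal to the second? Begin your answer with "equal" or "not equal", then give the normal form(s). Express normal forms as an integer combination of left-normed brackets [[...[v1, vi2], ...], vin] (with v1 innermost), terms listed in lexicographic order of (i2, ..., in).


not equal; the first gives -[[[[v1, v4], v5], v2], v3] and the second [[[[v1, v4], v5], v2], v3]


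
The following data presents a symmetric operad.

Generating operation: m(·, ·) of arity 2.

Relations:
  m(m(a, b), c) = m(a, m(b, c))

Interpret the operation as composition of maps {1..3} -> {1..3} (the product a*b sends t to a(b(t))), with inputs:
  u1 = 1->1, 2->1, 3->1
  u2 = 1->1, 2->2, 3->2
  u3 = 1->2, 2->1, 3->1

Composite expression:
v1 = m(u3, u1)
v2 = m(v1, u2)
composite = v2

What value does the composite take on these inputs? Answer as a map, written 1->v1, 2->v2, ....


m(u3, u1) = 1->2, 2->2, 3->2
m(m(u3, u1), u2) = 1->2, 2->2, 3->2

1->2, 2->2, 3->2


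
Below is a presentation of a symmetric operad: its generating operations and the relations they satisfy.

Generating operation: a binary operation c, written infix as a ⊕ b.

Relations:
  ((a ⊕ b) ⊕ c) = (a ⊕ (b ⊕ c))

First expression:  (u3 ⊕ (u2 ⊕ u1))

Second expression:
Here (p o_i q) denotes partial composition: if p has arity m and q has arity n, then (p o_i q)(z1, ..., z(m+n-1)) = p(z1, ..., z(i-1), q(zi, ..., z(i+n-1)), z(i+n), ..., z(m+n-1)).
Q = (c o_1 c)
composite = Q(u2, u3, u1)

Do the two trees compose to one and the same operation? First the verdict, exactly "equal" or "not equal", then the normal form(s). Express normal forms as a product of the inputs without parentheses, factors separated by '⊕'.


Normal form of the first expression: u3 ⊕ u2 ⊕ u1
Normal form of the second expression: u2 ⊕ u3 ⊕ u1
The normal forms differ: not equal.

not equal; the first gives u3 ⊕ u2 ⊕ u1 and the second u2 ⊕ u3 ⊕ u1


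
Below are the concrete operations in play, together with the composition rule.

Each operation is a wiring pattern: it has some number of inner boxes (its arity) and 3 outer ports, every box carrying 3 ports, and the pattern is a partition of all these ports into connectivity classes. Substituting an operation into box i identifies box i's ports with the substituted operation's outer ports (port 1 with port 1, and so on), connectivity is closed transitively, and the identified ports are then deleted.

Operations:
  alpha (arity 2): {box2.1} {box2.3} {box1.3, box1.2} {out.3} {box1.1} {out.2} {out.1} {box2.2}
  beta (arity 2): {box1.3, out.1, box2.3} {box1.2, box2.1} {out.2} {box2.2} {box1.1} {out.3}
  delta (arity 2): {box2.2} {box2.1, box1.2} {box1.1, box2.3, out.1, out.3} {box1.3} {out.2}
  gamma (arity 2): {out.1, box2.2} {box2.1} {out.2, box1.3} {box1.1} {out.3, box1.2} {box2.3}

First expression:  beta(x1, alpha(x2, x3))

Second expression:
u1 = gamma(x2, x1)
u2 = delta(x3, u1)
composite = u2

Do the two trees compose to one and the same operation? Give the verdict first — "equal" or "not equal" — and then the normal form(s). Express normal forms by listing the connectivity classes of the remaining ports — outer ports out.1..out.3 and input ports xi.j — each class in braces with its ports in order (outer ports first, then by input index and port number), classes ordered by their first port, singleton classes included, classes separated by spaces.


not equal; first: {out.1, x1.3} {out.2} {out.3} {x1.1} {x1.2} {x2.1} {x2.2, x2.3} {x3.1} {x3.2} {x3.3}; second: {out.1, out.3, x2.2, x3.1} {out.2} {x1.1} {x1.2, x3.2} {x1.3} {x2.1} {x2.3} {x3.3}

The first expression, normalized: {out.1, x1.3} {out.2} {out.3} {x1.1} {x1.2} {x2.1} {x2.2, x2.3} {x3.1} {x3.2} {x3.3}
The second expression, normalized: {out.1, out.3, x2.2, x3.1} {out.2} {x1.1} {x1.2, x3.2} {x1.3} {x2.1} {x2.3} {x3.3}
The forms do not match — not equal.


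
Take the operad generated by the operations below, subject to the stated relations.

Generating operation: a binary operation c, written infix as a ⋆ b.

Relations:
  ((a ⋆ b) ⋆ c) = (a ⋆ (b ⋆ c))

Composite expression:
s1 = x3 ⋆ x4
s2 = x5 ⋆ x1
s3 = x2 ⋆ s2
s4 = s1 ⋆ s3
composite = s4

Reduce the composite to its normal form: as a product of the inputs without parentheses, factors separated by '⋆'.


x3 ⋆ x4 ⋆ x2 ⋆ x5 ⋆ x1


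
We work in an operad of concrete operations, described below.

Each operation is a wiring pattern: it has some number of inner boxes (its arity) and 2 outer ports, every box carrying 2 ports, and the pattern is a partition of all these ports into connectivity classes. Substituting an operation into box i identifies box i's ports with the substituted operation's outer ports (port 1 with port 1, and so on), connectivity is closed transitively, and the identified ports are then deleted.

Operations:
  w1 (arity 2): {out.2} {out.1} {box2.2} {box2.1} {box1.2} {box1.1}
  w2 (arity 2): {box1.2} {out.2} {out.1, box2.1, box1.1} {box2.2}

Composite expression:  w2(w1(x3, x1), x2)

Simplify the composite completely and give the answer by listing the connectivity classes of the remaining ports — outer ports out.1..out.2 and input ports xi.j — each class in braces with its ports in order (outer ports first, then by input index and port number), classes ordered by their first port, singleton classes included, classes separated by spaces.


{out.1, x2.1} {out.2} {x1.1} {x1.2} {x2.2} {x3.1} {x3.2}

Reachability decides: close wires over w2-identified ports.
after w1, the pattern on (x3, x1) reads {out.1} {out.2} {x1.1} {x1.2} {x3.1} {x3.2} (out.j = its outer ports)
after w2, the pattern on (x3, x1, x2) reads {out.1, x2.1} {out.2} {x1.1} {x1.2} {x2.2} {x3.1} {x3.2} (out.j = its outer ports)


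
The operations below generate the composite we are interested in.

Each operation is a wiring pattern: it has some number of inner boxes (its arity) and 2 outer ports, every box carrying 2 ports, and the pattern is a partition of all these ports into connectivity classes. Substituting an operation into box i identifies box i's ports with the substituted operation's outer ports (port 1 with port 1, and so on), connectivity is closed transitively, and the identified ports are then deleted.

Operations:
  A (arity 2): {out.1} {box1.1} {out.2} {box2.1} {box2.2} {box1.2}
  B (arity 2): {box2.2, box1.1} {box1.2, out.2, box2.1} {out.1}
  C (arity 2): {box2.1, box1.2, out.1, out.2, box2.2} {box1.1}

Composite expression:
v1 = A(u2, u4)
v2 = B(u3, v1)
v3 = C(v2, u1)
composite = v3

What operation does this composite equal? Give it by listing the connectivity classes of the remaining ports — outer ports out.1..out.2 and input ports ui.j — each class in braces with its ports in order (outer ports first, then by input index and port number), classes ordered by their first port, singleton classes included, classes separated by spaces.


{out.1, out.2, u1.1, u1.2, u3.2} {u2.1} {u2.2} {u3.1} {u4.1} {u4.2}

Two ports join when wires chain via C-identified ports.
stage A: inputs (u2, u4), connectivity {out.1} {out.2} {u2.1} {u2.2} {u4.1} {u4.2}, out.j its boundary
stage B: inputs (u3, u2, u4), connectivity {out.1} {out.2, u3.2} {u2.1} {u2.2} {u3.1} {u4.1} {u4.2}, out.j its boundary
stage C: inputs (u3, u2, u4, u1), connectivity {out.1, out.2, u1.1, u1.2, u3.2} {u2.1} {u2.2} {u3.1} {u4.1} {u4.2}, out.j its boundary


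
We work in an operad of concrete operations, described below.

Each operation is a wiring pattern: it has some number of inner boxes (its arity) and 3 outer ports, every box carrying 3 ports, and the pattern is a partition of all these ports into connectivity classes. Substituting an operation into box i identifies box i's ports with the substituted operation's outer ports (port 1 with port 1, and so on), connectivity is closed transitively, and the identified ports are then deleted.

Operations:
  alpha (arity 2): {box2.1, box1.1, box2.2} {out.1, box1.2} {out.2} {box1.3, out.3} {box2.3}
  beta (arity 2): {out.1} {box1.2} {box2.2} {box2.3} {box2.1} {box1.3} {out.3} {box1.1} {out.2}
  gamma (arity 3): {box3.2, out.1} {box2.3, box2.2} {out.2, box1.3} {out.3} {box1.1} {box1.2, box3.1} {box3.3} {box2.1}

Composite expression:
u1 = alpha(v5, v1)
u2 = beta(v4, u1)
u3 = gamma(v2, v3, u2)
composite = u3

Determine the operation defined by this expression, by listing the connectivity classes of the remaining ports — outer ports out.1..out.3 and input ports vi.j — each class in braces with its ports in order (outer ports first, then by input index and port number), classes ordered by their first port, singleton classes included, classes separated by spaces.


{out.1} {out.2, v2.3} {out.3} {v1.1, v1.2, v5.1} {v1.3} {v2.1} {v2.2} {v3.1} {v3.2, v3.3} {v4.1} {v4.2} {v4.3} {v5.2} {v5.3}

Two ports join when wires chain via gamma-identified ports.
composing alpha on (v5, v1), with out.j its own outer ports: {out.1, v5.2} {out.2} {out.3, v5.3} {v1.1, v1.2, v5.1} {v1.3}
composing beta on (v4, v5, v1), with out.j its own outer ports: {out.1} {out.2} {out.3} {v1.1, v1.2, v5.1} {v1.3} {v4.1} {v4.2} {v4.3} {v5.2} {v5.3}
composing gamma on (v2, v3, v4, v5, v1), with out.j its own outer ports: {out.1} {out.2, v2.3} {out.3} {v1.1, v1.2, v5.1} {v1.3} {v2.1} {v2.2} {v3.1} {v3.2, v3.3} {v4.1} {v4.2} {v4.3} {v5.2} {v5.3}


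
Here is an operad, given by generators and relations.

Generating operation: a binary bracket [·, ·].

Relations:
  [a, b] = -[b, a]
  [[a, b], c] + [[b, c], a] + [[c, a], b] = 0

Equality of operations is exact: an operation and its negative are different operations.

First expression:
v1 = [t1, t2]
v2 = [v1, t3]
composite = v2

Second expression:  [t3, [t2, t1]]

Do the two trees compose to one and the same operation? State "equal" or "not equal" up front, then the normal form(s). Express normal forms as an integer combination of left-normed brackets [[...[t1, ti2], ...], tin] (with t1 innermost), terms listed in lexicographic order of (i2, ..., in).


The first composite normalizes to [[t1, t2], t3]
The second composite normalizes to [[t1, t2], t3]
Same normal form: equal.

equal: each reduces to [[t1, t2], t3]


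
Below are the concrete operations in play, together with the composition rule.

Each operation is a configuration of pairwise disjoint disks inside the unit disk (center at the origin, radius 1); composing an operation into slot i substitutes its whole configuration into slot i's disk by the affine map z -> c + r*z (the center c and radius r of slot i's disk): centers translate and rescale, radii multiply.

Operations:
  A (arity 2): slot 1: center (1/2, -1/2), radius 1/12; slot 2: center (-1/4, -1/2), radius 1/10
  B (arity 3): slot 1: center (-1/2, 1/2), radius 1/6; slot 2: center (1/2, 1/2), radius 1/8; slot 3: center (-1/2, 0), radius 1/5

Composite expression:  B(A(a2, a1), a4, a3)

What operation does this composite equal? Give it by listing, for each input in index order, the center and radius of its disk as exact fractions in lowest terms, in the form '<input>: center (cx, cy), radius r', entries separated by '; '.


a1: center (-13/24, 5/12), radius 1/60; a2: center (-5/12, 5/12), radius 1/72; a3: center (-1/2, 0), radius 1/5; a4: center (1/2, 1/2), radius 1/8

Only the slot chain above each a matters under B; compose those maps.
a2 passes through 2 substitutions, ending at center (-5/12, 5/12), radius 1/72
a1 passes through 2 substitutions, ending at center (-13/24, 5/12), radius 1/60
a4 passes through 1 substitution, ending at center (1/2, 1/2), radius 1/8
a3 passes through 1 substitution, ending at center (-1/2, 0), radius 1/5


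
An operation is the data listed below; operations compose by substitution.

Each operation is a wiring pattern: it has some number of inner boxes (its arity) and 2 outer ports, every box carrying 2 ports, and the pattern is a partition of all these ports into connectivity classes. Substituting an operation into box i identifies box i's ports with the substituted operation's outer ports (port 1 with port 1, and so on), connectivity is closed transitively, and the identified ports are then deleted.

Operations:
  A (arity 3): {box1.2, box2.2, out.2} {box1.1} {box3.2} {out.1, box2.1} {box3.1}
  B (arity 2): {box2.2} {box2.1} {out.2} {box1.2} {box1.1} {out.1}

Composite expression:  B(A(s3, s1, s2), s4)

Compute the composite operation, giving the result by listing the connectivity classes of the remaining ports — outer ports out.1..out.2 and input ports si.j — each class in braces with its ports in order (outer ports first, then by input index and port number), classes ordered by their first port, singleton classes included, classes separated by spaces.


After gluing at B, chains via deleted ports link the s-ports.
stage A: inputs (s3, s1, s2), connectivity {out.1, s1.1} {out.2, s1.2, s3.2} {s2.1} {s2.2} {s3.1}, out.j its boundary
stage B: inputs (s3, s1, s2, s4), connectivity {out.1} {out.2} {s1.1} {s1.2, s3.2} {s2.1} {s2.2} {s3.1} {s4.1} {s4.2}, out.j its boundary

{out.1} {out.2} {s1.1} {s1.2, s3.2} {s2.1} {s2.2} {s3.1} {s4.1} {s4.2}


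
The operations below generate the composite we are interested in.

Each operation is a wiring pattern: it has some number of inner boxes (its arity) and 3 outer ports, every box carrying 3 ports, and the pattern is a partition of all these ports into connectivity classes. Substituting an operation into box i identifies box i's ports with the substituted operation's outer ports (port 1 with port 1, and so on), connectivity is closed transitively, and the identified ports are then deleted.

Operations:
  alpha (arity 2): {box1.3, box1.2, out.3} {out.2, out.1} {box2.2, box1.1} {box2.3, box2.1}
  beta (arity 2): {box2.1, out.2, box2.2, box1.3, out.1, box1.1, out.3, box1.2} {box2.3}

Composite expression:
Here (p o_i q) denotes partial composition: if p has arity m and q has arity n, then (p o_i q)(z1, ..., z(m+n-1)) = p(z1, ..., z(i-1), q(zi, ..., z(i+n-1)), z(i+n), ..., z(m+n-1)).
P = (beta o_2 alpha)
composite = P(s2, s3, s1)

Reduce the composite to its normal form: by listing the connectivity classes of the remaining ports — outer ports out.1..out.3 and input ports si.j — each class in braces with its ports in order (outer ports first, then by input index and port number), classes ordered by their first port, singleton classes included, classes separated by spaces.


After gluing at beta, chains via deleted ports link the s-ports.
through alpha, on inputs (s3, s1): {out.1, out.2} {out.3, s3.2, s3.3} {s1.1, s1.3} {s1.2, s3.1} (out.j = stage outer ports)
through beta, on inputs (s2, s3, s1): {out.1, out.2, out.3, s2.1, s2.2, s2.3} {s1.1, s1.3} {s1.2, s3.1} {s3.2, s3.3} (out.j = stage outer ports)

{out.1, out.2, out.3, s2.1, s2.2, s2.3} {s1.1, s1.3} {s1.2, s3.1} {s3.2, s3.3}


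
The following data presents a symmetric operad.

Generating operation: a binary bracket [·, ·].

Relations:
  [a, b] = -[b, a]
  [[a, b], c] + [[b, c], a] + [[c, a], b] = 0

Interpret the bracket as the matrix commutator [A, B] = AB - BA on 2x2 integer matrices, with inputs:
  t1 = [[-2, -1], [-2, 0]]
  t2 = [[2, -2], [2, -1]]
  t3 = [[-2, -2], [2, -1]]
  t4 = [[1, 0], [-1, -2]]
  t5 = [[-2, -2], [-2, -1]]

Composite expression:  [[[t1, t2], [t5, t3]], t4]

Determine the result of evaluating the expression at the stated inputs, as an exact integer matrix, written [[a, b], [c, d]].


[[-112, -336], [296, 112]]

[t1, t2] = [[-6, 7], [-2, 6]]
[t5, t3] = [[-8, 0], [4, 8]]
[[t1, t2], [t5, t3]] = [[28, 112], [80, -28]]
[[[t1, t2], [t5, t3]], t4] = [[-112, -336], [296, 112]]


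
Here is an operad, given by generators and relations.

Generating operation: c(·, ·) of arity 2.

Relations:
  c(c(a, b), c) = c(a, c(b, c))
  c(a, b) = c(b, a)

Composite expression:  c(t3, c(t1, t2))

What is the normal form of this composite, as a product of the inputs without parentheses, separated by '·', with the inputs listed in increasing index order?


t1 · t2 · t3


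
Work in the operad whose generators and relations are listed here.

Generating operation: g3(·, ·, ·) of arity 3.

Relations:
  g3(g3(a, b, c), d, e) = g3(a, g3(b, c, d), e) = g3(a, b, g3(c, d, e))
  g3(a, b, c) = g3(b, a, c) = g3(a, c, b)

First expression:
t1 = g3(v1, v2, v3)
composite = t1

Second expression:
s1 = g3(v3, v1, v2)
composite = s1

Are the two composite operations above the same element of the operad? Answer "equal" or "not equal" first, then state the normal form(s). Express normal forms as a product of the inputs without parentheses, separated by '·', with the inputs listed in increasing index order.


equal; the common form is v1 · v2 · v3

The first composite normalizes to v1 · v2 · v3
The second composite normalizes to v1 · v2 · v3
Both agree, so they are equal.


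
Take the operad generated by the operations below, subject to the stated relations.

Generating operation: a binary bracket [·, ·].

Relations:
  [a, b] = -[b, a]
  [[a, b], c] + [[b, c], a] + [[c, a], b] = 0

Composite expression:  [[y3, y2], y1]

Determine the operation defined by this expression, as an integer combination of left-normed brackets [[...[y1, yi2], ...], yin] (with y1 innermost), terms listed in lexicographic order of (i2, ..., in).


Expand each bracket as ab - ba; the y1-initial words give the coefficients.
Composite bracket: [[y3, y2], y1]
Each bracket splits as ab - ba, giving 4 signed words (2^2 = 4).
Coefficients come from the y1-initial words:
  y1y2y3 (sign +1) contributes +[[y1, y2], y3]
  y1y3y2 (sign -1) contributes -[[y1, y3], y2]

[[y1, y2], y3] - [[y1, y3], y2]


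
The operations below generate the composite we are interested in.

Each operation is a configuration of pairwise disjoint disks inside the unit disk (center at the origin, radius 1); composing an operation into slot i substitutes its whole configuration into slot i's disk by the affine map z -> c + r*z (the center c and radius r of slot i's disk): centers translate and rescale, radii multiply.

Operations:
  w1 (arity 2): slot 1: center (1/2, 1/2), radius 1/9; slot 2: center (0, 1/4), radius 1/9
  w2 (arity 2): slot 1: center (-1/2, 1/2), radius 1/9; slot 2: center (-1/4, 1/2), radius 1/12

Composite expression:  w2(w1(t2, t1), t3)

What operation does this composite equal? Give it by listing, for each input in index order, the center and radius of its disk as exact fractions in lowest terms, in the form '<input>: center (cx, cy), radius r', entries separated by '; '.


t1: center (-1/2, 19/36), radius 1/81; t2: center (-4/9, 5/9), radius 1/81; t3: center (-1/4, 1/2), radius 1/12

Only the slot chain above each t matters under w2; compose those maps.
input t2: applying the 2 nested substitutions gives center (-4/9, 5/9), radius 1/81
input t1: applying the 2 nested substitutions gives center (-1/2, 19/36), radius 1/81
input t3: applying the 1 nested substitution gives center (-1/4, 1/2), radius 1/12


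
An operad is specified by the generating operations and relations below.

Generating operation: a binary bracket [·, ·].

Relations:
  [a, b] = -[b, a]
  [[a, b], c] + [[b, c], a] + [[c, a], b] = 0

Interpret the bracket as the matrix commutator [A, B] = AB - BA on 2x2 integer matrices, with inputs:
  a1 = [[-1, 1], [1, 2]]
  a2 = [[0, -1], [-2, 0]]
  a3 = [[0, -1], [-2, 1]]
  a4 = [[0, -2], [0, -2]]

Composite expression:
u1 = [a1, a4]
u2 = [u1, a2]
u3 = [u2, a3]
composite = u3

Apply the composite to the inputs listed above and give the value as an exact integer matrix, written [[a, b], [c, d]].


[[16, 8], [-32, -16]]

[a1, a4] = [[2, 4], [2, -2]]
[[a1, a4], a2] = [[-6, -4], [8, 6]]
[[[a1, a4], a2], a3] = [[16, 8], [-32, -16]]


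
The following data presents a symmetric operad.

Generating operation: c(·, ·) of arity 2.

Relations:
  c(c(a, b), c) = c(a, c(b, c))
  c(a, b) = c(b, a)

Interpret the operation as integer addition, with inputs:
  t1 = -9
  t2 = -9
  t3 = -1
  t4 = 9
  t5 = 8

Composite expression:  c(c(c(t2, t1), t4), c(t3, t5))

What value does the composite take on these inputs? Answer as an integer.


c(t2, t1) = -18
c(c(t2, t1), t4) = -9
c(t3, t5) = 7
c(c(c(t2, t1), t4), c(t3, t5)) = -2

-2


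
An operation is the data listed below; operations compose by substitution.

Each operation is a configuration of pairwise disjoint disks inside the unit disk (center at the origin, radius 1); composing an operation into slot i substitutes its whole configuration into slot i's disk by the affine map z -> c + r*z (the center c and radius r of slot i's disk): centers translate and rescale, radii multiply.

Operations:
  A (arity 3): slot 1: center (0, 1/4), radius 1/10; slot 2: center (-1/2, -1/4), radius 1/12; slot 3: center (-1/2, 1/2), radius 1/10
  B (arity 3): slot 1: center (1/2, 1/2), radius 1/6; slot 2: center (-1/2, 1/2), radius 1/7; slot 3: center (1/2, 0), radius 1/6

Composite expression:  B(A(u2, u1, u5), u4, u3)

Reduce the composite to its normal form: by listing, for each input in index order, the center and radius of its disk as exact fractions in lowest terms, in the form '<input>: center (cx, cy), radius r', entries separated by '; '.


Affine substitution under B: radii multiply and u-centers shift.
for u2, the 2-step affine chain lands on center (1/2, 13/24), radius 1/60
for u1, the 2-step affine chain lands on center (5/12, 11/24), radius 1/72
for u5, the 2-step affine chain lands on center (5/12, 7/12), radius 1/60
for u4, the 1-step affine chain lands on center (-1/2, 1/2), radius 1/7
for u3, the 1-step affine chain lands on center (1/2, 0), radius 1/6

u1: center (5/12, 11/24), radius 1/72; u2: center (1/2, 13/24), radius 1/60; u3: center (1/2, 0), radius 1/6; u4: center (-1/2, 1/2), radius 1/7; u5: center (5/12, 7/12), radius 1/60


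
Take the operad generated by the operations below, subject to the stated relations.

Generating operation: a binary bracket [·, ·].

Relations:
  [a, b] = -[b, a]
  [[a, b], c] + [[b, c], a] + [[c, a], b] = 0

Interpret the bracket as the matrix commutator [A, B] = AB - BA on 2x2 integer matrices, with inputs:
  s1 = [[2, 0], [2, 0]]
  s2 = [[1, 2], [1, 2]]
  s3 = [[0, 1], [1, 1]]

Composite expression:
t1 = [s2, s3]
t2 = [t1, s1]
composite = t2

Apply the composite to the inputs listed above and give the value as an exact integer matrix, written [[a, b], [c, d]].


[s2, s3] = [[1, 1], [0, -1]]
[[s2, s3], s1] = [[2, -2], [-4, -2]]

[[2, -2], [-4, -2]]


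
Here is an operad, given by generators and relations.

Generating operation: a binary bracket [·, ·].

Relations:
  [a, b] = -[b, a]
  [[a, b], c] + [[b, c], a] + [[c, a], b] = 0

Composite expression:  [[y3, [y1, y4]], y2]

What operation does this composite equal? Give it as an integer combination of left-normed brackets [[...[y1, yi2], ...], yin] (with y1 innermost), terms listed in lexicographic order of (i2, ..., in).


Skip Jacobi rewriting: expand, keep y1-initial words, read off terms.
Composite bracket: [[y3, [y1, y4]], y2]
Full expansion: 8 signed words from ab - ba (2^3 = 8).
The y1-initial words carry the normal form:
  y1y4y3y2 appears with sign -1, giving the term -[[[y1, y4], y3], y2]

-[[[y1, y4], y3], y2]


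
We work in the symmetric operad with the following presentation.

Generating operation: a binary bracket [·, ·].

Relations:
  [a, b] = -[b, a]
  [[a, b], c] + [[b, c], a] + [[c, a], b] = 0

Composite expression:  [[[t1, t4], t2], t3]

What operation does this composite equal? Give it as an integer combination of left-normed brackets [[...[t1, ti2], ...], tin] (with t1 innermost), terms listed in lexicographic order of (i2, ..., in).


Expand each bracket as ab - ba; the t1-initial words give the coefficients.
Composite bracket: [[[t1, t4], t2], t3]
The bracket unfolds into 8 signed words via [a, b] = ab - ba (2^3 = 8).
Words beginning with t1 determine it all:
  sign of t1t4t2t3 is +1, so it contributes +[[[t1, t4], t2], t3]

[[[t1, t4], t2], t3]
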